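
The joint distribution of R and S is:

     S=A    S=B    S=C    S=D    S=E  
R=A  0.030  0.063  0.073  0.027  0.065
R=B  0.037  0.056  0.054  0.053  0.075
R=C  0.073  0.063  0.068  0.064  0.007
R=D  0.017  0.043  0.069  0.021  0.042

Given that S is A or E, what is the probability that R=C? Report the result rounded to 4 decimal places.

P(S=A) = 0.030 + 0.037 + 0.073 + 0.017 = 0.157.
P(S=E) = 0.065 + 0.075 + 0.007 + 0.042 = 0.189.
P(S ∈ {A, E}) = 0.157 + 0.189 = 0.346; P(R=C, S ∈ {A, E}) = 0.073 + 0.007 = 0.080.
P(R=C | S ∈ {A, E}) = 0.080/0.346 = 0.2312.

0.2312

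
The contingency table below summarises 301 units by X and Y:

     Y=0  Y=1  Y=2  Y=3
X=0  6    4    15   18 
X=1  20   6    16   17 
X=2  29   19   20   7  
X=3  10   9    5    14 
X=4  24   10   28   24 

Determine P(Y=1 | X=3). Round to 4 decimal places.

0.2368

Total with X=3: 10 + 9 + 5 + 14 = 38.
P(Y=1 | X=3) = 9/38 = 0.2368.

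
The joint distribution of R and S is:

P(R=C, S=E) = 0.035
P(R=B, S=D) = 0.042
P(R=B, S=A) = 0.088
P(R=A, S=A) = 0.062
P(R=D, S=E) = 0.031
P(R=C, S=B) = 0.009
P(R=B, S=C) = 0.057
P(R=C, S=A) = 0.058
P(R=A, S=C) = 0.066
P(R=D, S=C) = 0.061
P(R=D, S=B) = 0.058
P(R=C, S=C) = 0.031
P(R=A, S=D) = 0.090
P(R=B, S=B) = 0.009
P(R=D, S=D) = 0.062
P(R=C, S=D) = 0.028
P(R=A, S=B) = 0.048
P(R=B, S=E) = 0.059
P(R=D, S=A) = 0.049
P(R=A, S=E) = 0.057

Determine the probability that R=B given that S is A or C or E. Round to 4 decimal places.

0.3119

P(S=A) = 0.062 + 0.088 + 0.058 + 0.049 = 0.257.
P(S=C) = 0.066 + 0.057 + 0.031 + 0.061 = 0.215.
P(S=E) = 0.057 + 0.059 + 0.035 + 0.031 = 0.182.
P(S ∈ {A, C, E}) = 0.257 + 0.215 + 0.182 = 0.654; P(R=B, S ∈ {A, C, E}) = 0.088 + 0.057 + 0.059 = 0.204.
P(R=B | S ∈ {A, C, E}) = 0.204/0.654 = 0.3119.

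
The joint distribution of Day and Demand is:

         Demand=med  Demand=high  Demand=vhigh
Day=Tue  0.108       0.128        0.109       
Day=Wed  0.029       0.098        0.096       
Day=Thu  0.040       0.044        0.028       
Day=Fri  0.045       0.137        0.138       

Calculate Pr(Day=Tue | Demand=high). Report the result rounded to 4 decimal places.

P(Demand=high) = 0.128 + 0.098 + 0.044 + 0.137 = 0.407.
P(Day=Tue | Demand=high) = 0.128/0.407 = 0.3145.

0.3145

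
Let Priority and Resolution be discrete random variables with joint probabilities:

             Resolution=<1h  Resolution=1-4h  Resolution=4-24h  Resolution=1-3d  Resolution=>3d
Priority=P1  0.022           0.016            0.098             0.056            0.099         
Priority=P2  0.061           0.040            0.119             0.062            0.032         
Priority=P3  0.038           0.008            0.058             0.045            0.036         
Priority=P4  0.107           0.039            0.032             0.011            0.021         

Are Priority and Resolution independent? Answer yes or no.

no

P(Priority=P4) = 0.210 and P(Resolution=<1h) = 0.228, so their product is 0.04788, but P(Priority=P4, Resolution=<1h) = 0.107. Since these differ, Priority and Resolution are not independent.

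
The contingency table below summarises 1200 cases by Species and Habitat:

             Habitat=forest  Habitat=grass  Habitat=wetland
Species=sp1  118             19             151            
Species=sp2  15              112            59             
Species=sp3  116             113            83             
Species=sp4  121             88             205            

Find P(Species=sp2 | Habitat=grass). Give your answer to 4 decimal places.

0.3373

Total with Habitat=grass: 19 + 112 + 113 + 88 = 332.
P(Species=sp2 | Habitat=grass) = 112/332 = 0.3373.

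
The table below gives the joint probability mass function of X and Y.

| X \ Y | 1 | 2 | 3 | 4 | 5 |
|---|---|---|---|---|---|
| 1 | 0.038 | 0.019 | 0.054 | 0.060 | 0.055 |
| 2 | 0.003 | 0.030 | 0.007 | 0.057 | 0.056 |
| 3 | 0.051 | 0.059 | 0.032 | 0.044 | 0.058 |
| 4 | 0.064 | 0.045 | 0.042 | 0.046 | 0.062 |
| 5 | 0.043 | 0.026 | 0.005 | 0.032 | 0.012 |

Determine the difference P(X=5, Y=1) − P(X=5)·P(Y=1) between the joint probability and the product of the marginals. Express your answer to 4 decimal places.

0.0195

P(X=5) = 0.043 + 0.026 + 0.005 + 0.032 + 0.012 = 0.118.
P(Y=1) = 0.038 + 0.003 + 0.051 + 0.064 + 0.043 = 0.199.
P(X=5, Y=1) − P(X=5)P(Y=1) = 0.043 − 0.118×0.199 = 0.0195.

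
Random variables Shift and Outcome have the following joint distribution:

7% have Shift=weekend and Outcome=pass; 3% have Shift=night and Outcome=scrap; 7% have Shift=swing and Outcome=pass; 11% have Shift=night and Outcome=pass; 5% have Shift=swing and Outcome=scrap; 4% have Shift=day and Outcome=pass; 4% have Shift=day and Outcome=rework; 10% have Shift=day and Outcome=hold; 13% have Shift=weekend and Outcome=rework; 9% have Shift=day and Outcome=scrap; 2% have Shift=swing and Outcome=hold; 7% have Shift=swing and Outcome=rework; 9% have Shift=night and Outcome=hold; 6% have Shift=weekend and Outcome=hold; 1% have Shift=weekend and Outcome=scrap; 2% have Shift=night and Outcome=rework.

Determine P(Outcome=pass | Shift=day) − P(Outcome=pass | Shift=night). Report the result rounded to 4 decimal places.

P(Shift=day) = 0.04 + 0.04 + 0.09 + 0.10 = 0.27; P(Outcome=pass | Shift=day) = 0.04/0.27 = 0.14815.
P(Shift=night) = 0.11 + 0.02 + 0.03 + 0.09 = 0.25; P(Outcome=pass | Shift=night) = 0.11/0.25 = 0.44000.
Difference = -0.2919.

-0.2919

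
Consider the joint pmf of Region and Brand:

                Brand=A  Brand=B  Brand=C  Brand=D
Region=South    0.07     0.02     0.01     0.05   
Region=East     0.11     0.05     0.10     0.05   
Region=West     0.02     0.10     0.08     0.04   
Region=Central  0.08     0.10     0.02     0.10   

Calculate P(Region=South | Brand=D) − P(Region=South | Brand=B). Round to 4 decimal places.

P(Brand=D) = 0.05 + 0.05 + 0.04 + 0.10 = 0.24; P(Region=South | Brand=D) = 0.05/0.24 = 0.20833.
P(Brand=B) = 0.02 + 0.05 + 0.10 + 0.10 = 0.27; P(Region=South | Brand=B) = 0.02/0.27 = 0.07407.
Difference = 0.1343.

0.1343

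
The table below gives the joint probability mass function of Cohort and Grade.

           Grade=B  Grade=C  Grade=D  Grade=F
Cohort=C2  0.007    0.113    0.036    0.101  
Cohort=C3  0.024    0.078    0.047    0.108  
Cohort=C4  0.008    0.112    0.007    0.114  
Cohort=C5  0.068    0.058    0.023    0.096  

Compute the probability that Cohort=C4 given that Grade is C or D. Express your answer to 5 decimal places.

P(Grade=C) = 0.113 + 0.078 + 0.112 + 0.058 = 0.361.
P(Grade=D) = 0.036 + 0.047 + 0.007 + 0.023 = 0.113.
P(Grade ∈ {C, D}) = 0.361 + 0.113 = 0.474; P(Cohort=C4, Grade ∈ {C, D}) = 0.112 + 0.007 = 0.119.
P(Cohort=C4 | Grade ∈ {C, D}) = 0.119/0.474 = 0.25105.

0.25105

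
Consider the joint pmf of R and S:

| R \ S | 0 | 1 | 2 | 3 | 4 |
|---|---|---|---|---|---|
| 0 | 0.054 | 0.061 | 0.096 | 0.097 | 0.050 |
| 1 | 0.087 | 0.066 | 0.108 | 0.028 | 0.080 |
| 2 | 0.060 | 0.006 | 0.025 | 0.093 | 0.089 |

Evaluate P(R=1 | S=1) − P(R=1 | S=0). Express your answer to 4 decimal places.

0.0634

P(S=1) = 0.061 + 0.066 + 0.006 = 0.133; P(R=1 | S=1) = 0.066/0.133 = 0.49624.
P(S=0) = 0.054 + 0.087 + 0.060 = 0.201; P(R=1 | S=0) = 0.087/0.201 = 0.43284.
Difference = 0.0634.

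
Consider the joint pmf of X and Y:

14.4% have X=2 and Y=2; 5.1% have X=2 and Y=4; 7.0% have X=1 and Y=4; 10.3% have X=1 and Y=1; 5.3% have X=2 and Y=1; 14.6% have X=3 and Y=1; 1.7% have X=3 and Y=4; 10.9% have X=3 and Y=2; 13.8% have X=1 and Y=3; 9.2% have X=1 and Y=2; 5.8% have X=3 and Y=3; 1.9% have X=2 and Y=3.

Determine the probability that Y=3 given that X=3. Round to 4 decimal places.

P(X=3) = 0.146 + 0.109 + 0.058 + 0.017 = 0.330.
P(Y=3 | X=3) = 0.058/0.330 = 0.1758.

0.1758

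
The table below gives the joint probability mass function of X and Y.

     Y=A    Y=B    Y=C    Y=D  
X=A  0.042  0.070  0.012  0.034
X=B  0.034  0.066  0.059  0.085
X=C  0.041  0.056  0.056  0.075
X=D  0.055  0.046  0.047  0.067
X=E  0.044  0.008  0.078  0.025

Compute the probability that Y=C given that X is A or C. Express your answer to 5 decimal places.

P(X=A) = 0.042 + 0.070 + 0.012 + 0.034 = 0.158.
P(X=C) = 0.041 + 0.056 + 0.056 + 0.075 = 0.228.
P(X ∈ {A, C}) = 0.158 + 0.228 = 0.386; P(Y=C, X ∈ {A, C}) = 0.012 + 0.056 = 0.068.
P(Y=C | X ∈ {A, C}) = 0.068/0.386 = 0.17617.

0.17617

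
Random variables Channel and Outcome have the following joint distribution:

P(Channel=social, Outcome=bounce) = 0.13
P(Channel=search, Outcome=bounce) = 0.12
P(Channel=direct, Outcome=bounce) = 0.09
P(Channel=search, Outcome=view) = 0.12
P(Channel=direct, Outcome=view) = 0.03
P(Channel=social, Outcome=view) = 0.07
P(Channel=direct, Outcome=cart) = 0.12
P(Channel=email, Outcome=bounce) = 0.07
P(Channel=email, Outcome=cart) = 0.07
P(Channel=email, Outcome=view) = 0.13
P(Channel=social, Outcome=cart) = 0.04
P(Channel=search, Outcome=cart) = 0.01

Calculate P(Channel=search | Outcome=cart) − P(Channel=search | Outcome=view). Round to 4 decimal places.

P(Outcome=cart) = 0.07 + 0.01 + 0.04 + 0.12 = 0.24; P(Channel=search | Outcome=cart) = 0.01/0.24 = 0.04167.
P(Outcome=view) = 0.13 + 0.12 + 0.07 + 0.03 = 0.35; P(Channel=search | Outcome=view) = 0.12/0.35 = 0.34286.
Difference = -0.3012.

-0.3012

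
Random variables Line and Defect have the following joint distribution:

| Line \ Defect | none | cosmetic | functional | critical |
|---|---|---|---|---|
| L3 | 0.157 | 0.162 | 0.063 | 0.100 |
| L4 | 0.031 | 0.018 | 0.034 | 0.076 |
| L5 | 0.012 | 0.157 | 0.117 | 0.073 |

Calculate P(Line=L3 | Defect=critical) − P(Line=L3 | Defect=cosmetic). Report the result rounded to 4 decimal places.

P(Defect=critical) = 0.100 + 0.076 + 0.073 = 0.249; P(Line=L3 | Defect=critical) = 0.100/0.249 = 0.40161.
P(Defect=cosmetic) = 0.162 + 0.018 + 0.157 = 0.337; P(Line=L3 | Defect=cosmetic) = 0.162/0.337 = 0.48071.
Difference = -0.0791.

-0.0791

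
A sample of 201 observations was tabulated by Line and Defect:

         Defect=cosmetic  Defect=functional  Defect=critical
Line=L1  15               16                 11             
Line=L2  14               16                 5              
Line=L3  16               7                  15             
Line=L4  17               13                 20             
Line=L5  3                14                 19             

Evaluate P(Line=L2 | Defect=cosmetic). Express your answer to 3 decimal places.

Total with Defect=cosmetic: 15 + 14 + 16 + 17 + 3 = 65.
P(Line=L2 | Defect=cosmetic) = 14/65 = 0.215.

0.215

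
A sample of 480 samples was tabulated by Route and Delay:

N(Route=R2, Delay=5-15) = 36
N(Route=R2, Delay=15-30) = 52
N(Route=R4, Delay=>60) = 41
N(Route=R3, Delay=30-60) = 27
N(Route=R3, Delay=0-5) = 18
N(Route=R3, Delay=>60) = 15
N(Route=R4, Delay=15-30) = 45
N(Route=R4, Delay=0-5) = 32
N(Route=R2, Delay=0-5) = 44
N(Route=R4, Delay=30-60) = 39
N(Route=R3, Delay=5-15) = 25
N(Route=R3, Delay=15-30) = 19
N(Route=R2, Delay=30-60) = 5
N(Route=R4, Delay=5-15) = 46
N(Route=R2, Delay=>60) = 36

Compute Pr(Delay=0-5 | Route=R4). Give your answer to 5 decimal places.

Total with Route=R4: 32 + 46 + 45 + 39 + 41 = 203.
P(Delay=0-5 | Route=R4) = 32/203 = 0.15764.

0.15764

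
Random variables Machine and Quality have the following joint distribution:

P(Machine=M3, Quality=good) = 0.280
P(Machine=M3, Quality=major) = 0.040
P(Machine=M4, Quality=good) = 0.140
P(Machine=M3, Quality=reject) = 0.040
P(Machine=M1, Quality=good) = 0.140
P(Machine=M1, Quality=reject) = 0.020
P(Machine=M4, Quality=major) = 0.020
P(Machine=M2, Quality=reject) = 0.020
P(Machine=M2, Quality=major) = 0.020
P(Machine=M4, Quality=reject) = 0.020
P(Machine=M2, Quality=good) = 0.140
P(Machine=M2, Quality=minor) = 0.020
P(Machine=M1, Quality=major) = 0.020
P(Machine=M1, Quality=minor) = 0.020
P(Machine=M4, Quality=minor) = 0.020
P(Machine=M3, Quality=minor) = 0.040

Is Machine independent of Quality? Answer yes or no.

yes

Every cell satisfies P(Machine,Quality) = P(Machine)·P(Quality). For instance P(Machine=M2) = 0.200, P(Quality=reject) = 0.100, and 0.200×0.100 = 0.020 matches the joint entry. So Machine and Quality are independent.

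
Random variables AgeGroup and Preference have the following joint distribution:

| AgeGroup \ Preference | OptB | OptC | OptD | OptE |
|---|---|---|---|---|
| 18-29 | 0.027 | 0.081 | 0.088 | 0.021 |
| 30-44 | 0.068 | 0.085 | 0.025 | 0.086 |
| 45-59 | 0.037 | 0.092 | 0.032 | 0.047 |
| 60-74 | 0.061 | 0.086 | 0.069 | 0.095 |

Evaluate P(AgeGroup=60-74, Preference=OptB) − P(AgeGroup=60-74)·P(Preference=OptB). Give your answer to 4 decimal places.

P(AgeGroup=60-74) = 0.061 + 0.086 + 0.069 + 0.095 = 0.311.
P(Preference=OptB) = 0.027 + 0.068 + 0.037 + 0.061 = 0.193.
P(AgeGroup=60-74, Preference=OptB) − P(AgeGroup=60-74)P(Preference=OptB) = 0.061 − 0.311×0.193 = 0.0010.

0.0010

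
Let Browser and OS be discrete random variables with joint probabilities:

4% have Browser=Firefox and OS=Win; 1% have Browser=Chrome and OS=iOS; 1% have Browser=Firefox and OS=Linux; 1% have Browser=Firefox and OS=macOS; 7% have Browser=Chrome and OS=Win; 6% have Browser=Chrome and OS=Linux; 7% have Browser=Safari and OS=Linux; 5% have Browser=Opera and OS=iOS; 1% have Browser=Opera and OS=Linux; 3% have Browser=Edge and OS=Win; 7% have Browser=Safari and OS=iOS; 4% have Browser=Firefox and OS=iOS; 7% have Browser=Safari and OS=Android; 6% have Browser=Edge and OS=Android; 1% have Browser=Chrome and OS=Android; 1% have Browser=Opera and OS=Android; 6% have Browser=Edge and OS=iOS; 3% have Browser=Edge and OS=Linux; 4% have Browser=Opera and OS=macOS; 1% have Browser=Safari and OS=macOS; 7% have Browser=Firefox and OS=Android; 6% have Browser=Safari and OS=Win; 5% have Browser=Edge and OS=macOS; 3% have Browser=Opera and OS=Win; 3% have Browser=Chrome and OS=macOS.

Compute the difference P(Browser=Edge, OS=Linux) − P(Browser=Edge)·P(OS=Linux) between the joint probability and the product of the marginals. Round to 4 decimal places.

P(Browser=Edge) = 0.03 + 0.05 + 0.03 + 0.06 + 0.06 = 0.23.
P(OS=Linux) = 0.06 + 0.01 + 0.07 + 0.03 + 0.01 = 0.18.
P(Browser=Edge, OS=Linux) − P(Browser=Edge)P(OS=Linux) = 0.03 − 0.23×0.18 = -0.0114.

-0.0114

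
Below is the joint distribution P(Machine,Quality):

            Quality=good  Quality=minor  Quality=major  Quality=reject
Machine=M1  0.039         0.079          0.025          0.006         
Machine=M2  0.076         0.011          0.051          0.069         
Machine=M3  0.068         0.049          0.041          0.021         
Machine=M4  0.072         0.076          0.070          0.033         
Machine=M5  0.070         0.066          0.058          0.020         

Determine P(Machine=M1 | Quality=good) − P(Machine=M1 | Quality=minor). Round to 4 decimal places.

-0.1611

P(Quality=good) = 0.039 + 0.076 + 0.068 + 0.072 + 0.070 = 0.325; P(Machine=M1 | Quality=good) = 0.039/0.325 = 0.12000.
P(Quality=minor) = 0.079 + 0.011 + 0.049 + 0.076 + 0.066 = 0.281; P(Machine=M1 | Quality=minor) = 0.079/0.281 = 0.28114.
Difference = -0.1611.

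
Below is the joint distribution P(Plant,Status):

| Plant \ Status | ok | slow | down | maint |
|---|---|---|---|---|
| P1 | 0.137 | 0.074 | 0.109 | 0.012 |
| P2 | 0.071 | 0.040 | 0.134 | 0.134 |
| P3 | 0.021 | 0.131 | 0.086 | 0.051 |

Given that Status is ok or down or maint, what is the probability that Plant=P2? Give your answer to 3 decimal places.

P(Status=ok) = 0.137 + 0.071 + 0.021 = 0.229.
P(Status=down) = 0.109 + 0.134 + 0.086 = 0.329.
P(Status=maint) = 0.012 + 0.134 + 0.051 = 0.197.
P(Status ∈ {ok, down, maint}) = 0.229 + 0.329 + 0.197 = 0.755; P(Plant=P2, Status ∈ {ok, down, maint}) = 0.071 + 0.134 + 0.134 = 0.339.
P(Plant=P2 | Status ∈ {ok, down, maint}) = 0.339/0.755 = 0.449.

0.449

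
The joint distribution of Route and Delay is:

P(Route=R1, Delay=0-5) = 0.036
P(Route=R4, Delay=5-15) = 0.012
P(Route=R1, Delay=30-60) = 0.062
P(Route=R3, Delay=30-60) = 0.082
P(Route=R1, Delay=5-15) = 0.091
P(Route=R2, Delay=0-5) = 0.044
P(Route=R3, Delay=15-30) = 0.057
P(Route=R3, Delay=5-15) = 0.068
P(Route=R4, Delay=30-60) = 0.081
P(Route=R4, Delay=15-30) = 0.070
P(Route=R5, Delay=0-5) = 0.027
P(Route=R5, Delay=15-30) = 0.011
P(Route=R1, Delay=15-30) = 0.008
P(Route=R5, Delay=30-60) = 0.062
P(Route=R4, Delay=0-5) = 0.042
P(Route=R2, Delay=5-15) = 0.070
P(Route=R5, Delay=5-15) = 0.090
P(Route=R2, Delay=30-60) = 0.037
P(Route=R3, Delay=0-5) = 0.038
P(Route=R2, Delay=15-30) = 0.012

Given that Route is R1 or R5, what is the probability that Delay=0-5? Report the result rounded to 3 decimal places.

P(Route=R1) = 0.036 + 0.091 + 0.008 + 0.062 = 0.197.
P(Route=R5) = 0.027 + 0.090 + 0.011 + 0.062 = 0.190.
P(Route ∈ {R1, R5}) = 0.197 + 0.190 = 0.387; P(Delay=0-5, Route ∈ {R1, R5}) = 0.036 + 0.027 = 0.063.
P(Delay=0-5 | Route ∈ {R1, R5}) = 0.063/0.387 = 0.163.

0.163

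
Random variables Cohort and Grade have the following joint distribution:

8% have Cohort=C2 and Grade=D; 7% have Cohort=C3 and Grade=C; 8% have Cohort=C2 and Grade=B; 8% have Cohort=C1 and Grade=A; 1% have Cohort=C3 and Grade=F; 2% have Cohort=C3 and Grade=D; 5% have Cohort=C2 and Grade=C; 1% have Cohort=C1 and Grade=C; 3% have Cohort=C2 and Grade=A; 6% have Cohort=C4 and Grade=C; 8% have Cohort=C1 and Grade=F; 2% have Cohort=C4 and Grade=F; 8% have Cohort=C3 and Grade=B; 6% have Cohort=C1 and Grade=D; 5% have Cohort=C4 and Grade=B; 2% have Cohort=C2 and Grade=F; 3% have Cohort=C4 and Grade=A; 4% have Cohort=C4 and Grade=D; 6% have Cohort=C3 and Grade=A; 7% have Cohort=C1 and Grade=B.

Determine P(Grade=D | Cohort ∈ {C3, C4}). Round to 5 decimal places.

0.13636

P(Cohort=C3) = 0.06 + 0.08 + 0.07 + 0.02 + 0.01 = 0.24.
P(Cohort=C4) = 0.03 + 0.05 + 0.06 + 0.04 + 0.02 = 0.20.
P(Cohort ∈ {C3, C4}) = 0.24 + 0.20 = 0.44; P(Grade=D, Cohort ∈ {C3, C4}) = 0.02 + 0.04 = 0.06.
P(Grade=D | Cohort ∈ {C3, C4}) = 0.06/0.44 = 0.13636.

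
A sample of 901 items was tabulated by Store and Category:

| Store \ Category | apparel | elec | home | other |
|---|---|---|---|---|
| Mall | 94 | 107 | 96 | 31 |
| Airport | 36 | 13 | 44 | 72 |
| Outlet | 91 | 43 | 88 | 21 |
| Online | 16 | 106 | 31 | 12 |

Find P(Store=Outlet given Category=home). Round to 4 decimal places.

0.3398

Total with Category=home: 96 + 44 + 88 + 31 = 259.
P(Store=Outlet | Category=home) = 88/259 = 0.3398.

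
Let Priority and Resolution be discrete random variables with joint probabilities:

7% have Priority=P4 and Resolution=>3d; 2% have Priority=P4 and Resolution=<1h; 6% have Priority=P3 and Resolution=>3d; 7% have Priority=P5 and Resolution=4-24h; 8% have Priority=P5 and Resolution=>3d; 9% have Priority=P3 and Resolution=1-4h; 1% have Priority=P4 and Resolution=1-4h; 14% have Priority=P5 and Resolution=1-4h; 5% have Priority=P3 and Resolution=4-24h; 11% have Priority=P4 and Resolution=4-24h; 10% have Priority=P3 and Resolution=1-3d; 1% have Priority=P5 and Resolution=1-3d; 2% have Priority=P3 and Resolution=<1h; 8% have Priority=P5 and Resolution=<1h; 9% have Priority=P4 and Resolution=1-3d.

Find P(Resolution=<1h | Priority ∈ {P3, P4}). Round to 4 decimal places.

P(Priority=P3) = 0.02 + 0.09 + 0.05 + 0.10 + 0.06 = 0.32.
P(Priority=P4) = 0.02 + 0.01 + 0.11 + 0.09 + 0.07 = 0.30.
P(Priority ∈ {P3, P4}) = 0.32 + 0.30 = 0.62; P(Resolution=<1h, Priority ∈ {P3, P4}) = 0.02 + 0.02 = 0.04.
P(Resolution=<1h | Priority ∈ {P3, P4}) = 0.04/0.62 = 0.0645.

0.0645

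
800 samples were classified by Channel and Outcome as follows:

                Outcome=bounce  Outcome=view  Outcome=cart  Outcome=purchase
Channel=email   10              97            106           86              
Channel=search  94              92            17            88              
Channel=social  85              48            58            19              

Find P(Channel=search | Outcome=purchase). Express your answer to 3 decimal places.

0.456

Total with Outcome=purchase: 86 + 88 + 19 = 193.
P(Channel=search | Outcome=purchase) = 88/193 = 0.456.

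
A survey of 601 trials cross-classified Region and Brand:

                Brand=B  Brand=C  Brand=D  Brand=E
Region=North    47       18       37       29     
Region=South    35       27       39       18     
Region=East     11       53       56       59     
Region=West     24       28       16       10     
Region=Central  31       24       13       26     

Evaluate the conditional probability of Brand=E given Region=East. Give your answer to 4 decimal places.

Total with Region=East: 11 + 53 + 56 + 59 = 179.
P(Brand=E | Region=East) = 59/179 = 0.3296.

0.3296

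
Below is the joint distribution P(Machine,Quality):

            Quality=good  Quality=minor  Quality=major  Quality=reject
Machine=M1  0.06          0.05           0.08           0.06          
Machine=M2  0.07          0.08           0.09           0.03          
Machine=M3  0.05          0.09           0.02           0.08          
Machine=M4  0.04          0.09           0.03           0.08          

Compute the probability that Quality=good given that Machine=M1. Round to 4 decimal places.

0.2400

P(Machine=M1) = 0.06 + 0.05 + 0.08 + 0.06 = 0.25.
P(Quality=good | Machine=M1) = 0.06/0.25 = 0.2400.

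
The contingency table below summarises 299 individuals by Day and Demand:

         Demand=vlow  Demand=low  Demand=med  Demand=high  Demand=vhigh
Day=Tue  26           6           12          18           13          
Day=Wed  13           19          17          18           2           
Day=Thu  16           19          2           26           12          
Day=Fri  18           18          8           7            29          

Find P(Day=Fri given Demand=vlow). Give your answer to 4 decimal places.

0.2466

Total with Demand=vlow: 26 + 13 + 16 + 18 = 73.
P(Day=Fri | Demand=vlow) = 18/73 = 0.2466.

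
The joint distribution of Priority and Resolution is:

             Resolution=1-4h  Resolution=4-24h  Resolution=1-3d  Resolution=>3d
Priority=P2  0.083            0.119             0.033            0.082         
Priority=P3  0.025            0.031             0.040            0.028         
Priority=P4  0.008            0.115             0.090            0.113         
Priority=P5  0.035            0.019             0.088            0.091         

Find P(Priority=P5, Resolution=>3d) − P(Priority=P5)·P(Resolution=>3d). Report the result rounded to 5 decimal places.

0.01784

P(Priority=P5) = 0.035 + 0.019 + 0.088 + 0.091 = 0.233.
P(Resolution=>3d) = 0.082 + 0.028 + 0.113 + 0.091 = 0.314.
P(Priority=P5, Resolution=>3d) − P(Priority=P5)P(Resolution=>3d) = 0.091 − 0.233×0.314 = 0.01784.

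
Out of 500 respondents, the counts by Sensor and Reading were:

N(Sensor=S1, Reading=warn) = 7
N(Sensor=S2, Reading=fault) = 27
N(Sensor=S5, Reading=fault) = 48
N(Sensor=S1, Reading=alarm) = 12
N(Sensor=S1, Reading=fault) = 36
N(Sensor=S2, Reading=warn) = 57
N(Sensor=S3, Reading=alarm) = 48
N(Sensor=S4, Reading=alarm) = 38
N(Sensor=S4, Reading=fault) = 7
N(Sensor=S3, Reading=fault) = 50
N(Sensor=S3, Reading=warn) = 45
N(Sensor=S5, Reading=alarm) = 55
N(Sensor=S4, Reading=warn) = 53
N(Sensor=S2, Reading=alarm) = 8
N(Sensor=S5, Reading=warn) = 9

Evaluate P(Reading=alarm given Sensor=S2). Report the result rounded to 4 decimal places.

Total with Sensor=S2: 57 + 8 + 27 = 92.
P(Reading=alarm | Sensor=S2) = 8/92 = 0.0870.

0.0870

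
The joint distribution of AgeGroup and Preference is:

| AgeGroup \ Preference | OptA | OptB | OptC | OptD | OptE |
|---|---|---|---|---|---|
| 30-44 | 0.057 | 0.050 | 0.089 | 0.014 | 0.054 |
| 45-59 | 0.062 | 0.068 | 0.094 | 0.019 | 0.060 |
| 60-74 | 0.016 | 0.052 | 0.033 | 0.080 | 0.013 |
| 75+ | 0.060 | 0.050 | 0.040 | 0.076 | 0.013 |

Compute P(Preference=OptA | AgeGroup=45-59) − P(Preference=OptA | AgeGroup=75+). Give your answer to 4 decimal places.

-0.0464

P(AgeGroup=45-59) = 0.062 + 0.068 + 0.094 + 0.019 + 0.060 = 0.303; P(Preference=OptA | AgeGroup=45-59) = 0.062/0.303 = 0.20462.
P(AgeGroup=75+) = 0.060 + 0.050 + 0.040 + 0.076 + 0.013 = 0.239; P(Preference=OptA | AgeGroup=75+) = 0.060/0.239 = 0.25105.
Difference = -0.0464.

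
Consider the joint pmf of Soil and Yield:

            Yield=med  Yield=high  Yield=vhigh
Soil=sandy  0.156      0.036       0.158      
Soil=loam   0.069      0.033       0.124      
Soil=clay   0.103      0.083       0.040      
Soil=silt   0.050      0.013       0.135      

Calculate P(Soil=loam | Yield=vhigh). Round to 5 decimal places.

0.27133

P(Yield=vhigh) = 0.158 + 0.124 + 0.040 + 0.135 = 0.457.
P(Soil=loam | Yield=vhigh) = 0.124/0.457 = 0.27133.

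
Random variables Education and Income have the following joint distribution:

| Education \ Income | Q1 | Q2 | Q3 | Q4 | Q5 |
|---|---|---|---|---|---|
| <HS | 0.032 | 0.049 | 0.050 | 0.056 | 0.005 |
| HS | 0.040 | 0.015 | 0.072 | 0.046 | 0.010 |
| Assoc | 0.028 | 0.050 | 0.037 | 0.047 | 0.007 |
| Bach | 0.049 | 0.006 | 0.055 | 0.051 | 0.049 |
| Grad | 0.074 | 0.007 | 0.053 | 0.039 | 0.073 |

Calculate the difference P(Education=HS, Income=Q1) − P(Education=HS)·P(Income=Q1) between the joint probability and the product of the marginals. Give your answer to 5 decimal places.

P(Education=HS) = 0.040 + 0.015 + 0.072 + 0.046 + 0.010 = 0.183.
P(Income=Q1) = 0.032 + 0.040 + 0.028 + 0.049 + 0.074 = 0.223.
P(Education=HS, Income=Q1) − P(Education=HS)P(Income=Q1) = 0.040 − 0.183×0.223 = -0.00081.

-0.00081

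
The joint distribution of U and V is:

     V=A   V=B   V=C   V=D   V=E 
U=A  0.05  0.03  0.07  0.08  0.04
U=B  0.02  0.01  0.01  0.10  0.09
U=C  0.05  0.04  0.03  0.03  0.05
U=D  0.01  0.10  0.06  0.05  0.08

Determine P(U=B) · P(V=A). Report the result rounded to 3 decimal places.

P(U=B) = 0.02 + 0.01 + 0.01 + 0.10 + 0.09 = 0.23.
P(V=A) = 0.05 + 0.02 + 0.05 + 0.01 = 0.13.
Product: 0.23 × 0.13 = 0.030.

0.030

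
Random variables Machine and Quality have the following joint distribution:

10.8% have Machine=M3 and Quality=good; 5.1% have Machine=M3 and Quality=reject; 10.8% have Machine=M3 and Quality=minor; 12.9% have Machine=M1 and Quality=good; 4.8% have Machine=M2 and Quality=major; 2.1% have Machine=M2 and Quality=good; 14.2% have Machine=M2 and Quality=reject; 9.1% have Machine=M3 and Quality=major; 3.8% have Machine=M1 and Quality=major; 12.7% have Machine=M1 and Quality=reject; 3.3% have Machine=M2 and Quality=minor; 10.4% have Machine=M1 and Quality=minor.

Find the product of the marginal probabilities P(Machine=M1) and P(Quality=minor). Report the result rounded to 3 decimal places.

P(Machine=M1) = 0.129 + 0.104 + 0.038 + 0.127 = 0.398.
P(Quality=minor) = 0.104 + 0.033 + 0.108 = 0.245.
Product: 0.398 × 0.245 = 0.098.

0.098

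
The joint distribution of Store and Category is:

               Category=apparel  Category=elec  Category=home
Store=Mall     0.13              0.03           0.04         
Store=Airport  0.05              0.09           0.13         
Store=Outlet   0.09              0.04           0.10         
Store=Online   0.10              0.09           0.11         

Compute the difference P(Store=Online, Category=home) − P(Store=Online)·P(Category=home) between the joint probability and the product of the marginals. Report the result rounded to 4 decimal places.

P(Store=Online) = 0.10 + 0.09 + 0.11 = 0.30.
P(Category=home) = 0.04 + 0.13 + 0.10 + 0.11 = 0.38.
P(Store=Online, Category=home) − P(Store=Online)P(Category=home) = 0.11 − 0.30×0.38 = -0.0040.

-0.0040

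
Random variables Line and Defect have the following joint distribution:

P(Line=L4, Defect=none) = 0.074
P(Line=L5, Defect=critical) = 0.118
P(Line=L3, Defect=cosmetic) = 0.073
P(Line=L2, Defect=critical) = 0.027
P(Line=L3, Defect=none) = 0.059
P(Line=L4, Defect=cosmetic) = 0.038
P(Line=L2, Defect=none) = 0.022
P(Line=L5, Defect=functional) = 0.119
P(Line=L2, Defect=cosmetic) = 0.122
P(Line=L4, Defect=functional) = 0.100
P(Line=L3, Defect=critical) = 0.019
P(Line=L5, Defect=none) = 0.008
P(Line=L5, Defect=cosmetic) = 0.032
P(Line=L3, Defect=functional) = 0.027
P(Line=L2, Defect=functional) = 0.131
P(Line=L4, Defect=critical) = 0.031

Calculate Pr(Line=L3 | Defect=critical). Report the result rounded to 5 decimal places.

P(Defect=critical) = 0.027 + 0.019 + 0.031 + 0.118 = 0.195.
P(Line=L3 | Defect=critical) = 0.019/0.195 = 0.09744.

0.09744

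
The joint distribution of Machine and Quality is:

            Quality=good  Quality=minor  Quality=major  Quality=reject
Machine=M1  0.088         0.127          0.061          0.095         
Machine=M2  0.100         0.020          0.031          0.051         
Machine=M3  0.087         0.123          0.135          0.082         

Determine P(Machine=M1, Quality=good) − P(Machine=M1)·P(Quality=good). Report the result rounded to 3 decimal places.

P(Machine=M1) = 0.088 + 0.127 + 0.061 + 0.095 = 0.371.
P(Quality=good) = 0.088 + 0.100 + 0.087 = 0.275.
P(Machine=M1, Quality=good) − P(Machine=M1)P(Quality=good) = 0.088 − 0.371×0.275 = -0.014.

-0.014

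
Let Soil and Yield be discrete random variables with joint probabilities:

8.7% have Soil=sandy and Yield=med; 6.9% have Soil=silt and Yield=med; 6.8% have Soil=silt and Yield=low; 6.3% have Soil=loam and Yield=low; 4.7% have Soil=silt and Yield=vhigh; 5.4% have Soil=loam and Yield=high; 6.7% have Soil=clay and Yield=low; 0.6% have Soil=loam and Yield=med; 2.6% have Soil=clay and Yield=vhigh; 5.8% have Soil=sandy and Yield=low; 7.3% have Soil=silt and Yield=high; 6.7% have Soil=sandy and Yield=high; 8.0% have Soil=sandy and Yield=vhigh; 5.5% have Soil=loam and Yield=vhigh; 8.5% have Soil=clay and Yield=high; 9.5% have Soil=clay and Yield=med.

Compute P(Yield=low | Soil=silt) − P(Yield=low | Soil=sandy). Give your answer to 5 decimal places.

P(Soil=silt) = 0.068 + 0.069 + 0.073 + 0.047 = 0.257; P(Yield=low | Soil=silt) = 0.068/0.257 = 0.264591.
P(Soil=sandy) = 0.058 + 0.087 + 0.067 + 0.080 = 0.292; P(Yield=low | Soil=sandy) = 0.058/0.292 = 0.198630.
Difference = 0.06596.

0.06596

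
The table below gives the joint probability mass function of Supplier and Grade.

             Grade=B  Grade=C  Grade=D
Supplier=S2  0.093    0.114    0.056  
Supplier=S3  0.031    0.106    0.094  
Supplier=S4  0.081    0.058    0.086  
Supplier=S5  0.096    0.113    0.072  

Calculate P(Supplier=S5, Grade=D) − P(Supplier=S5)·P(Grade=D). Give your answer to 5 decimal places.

P(Supplier=S5) = 0.096 + 0.113 + 0.072 = 0.281.
P(Grade=D) = 0.056 + 0.094 + 0.086 + 0.072 = 0.308.
P(Supplier=S5, Grade=D) − P(Supplier=S5)P(Grade=D) = 0.072 − 0.281×0.308 = -0.01455.

-0.01455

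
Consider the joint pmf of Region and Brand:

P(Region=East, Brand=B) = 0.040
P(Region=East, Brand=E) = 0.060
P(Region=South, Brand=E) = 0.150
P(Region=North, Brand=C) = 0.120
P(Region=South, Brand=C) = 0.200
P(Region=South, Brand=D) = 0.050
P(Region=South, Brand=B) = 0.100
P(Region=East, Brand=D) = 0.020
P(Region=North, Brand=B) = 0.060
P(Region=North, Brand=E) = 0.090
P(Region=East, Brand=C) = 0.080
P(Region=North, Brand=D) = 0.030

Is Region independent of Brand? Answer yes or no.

Every cell satisfies P(Region,Brand) = P(Region)·P(Brand). For instance P(Region=North) = 0.300, P(Brand=D) = 0.100, and 0.300×0.100 = 0.030 matches the joint entry. So Region and Brand are independent.

yes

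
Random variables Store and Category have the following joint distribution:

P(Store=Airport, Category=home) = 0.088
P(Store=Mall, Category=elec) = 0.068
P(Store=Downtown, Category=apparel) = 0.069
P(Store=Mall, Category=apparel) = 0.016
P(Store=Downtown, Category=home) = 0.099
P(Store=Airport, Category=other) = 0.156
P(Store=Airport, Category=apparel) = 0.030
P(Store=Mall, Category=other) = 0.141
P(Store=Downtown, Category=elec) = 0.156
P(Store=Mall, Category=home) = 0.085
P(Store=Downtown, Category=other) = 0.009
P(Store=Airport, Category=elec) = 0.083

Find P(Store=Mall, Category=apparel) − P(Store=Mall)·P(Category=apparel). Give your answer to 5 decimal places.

-0.01965

P(Store=Mall) = 0.016 + 0.068 + 0.085 + 0.141 = 0.310.
P(Category=apparel) = 0.069 + 0.016 + 0.030 = 0.115.
P(Store=Mall, Category=apparel) − P(Store=Mall)P(Category=apparel) = 0.016 − 0.310×0.115 = -0.01965.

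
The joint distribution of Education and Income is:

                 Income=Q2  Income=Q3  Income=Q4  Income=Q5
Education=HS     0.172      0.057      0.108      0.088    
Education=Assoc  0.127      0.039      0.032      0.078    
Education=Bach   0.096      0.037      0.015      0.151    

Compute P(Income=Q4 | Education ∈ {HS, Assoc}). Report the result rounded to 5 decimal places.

0.19971

P(Education=HS) = 0.172 + 0.057 + 0.108 + 0.088 = 0.425.
P(Education=Assoc) = 0.127 + 0.039 + 0.032 + 0.078 = 0.276.
P(Education ∈ {HS, Assoc}) = 0.425 + 0.276 = 0.701; P(Income=Q4, Education ∈ {HS, Assoc}) = 0.108 + 0.032 = 0.140.
P(Income=Q4 | Education ∈ {HS, Assoc}) = 0.140/0.701 = 0.19971.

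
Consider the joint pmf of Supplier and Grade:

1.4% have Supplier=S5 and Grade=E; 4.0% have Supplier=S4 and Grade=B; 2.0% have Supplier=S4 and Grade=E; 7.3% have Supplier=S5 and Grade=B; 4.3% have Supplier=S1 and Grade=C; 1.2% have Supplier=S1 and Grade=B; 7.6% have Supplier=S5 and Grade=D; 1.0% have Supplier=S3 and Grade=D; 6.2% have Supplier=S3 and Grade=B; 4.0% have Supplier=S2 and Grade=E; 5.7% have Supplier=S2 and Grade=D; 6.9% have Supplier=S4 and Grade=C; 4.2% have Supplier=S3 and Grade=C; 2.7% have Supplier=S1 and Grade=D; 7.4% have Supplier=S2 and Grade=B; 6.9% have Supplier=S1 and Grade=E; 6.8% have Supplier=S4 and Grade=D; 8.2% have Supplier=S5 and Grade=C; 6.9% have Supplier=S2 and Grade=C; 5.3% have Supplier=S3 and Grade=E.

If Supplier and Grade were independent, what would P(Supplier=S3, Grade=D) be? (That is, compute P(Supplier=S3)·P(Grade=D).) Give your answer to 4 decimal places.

0.0397

P(Supplier=S3) = 0.062 + 0.042 + 0.010 + 0.053 = 0.167.
P(Grade=D) = 0.027 + 0.057 + 0.010 + 0.068 + 0.076 = 0.238.
Product: 0.167 × 0.238 = 0.0397.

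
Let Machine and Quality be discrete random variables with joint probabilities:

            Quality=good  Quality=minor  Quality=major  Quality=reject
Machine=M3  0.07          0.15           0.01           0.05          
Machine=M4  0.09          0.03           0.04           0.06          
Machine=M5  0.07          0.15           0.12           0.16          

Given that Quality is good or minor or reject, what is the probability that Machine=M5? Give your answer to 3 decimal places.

0.458

P(Quality=good) = 0.07 + 0.09 + 0.07 = 0.23.
P(Quality=minor) = 0.15 + 0.03 + 0.15 = 0.33.
P(Quality=reject) = 0.05 + 0.06 + 0.16 = 0.27.
P(Quality ∈ {good, minor, reject}) = 0.23 + 0.33 + 0.27 = 0.83; P(Machine=M5, Quality ∈ {good, minor, reject}) = 0.07 + 0.15 + 0.16 = 0.38.
P(Machine=M5 | Quality ∈ {good, minor, reject}) = 0.38/0.83 = 0.458.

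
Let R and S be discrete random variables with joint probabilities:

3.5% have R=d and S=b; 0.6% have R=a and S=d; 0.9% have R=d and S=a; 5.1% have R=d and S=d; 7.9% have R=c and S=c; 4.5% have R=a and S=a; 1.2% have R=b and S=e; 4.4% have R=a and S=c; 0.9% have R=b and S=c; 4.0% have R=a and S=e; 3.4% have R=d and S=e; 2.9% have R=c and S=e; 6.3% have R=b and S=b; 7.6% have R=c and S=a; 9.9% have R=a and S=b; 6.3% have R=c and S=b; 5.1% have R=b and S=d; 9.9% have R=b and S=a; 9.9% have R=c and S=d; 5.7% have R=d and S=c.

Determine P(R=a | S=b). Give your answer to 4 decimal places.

P(S=b) = 0.099 + 0.063 + 0.063 + 0.035 = 0.260.
P(R=a | S=b) = 0.099/0.260 = 0.3808.

0.3808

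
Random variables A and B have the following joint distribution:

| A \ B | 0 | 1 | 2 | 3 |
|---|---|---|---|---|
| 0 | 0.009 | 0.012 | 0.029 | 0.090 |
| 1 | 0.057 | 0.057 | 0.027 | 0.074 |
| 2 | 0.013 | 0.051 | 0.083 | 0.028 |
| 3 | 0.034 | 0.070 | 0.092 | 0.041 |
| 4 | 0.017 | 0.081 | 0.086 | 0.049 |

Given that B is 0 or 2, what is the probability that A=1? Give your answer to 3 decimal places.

P(B=0) = 0.009 + 0.057 + 0.013 + 0.034 + 0.017 = 0.130.
P(B=2) = 0.029 + 0.027 + 0.083 + 0.092 + 0.086 = 0.317.
P(B ∈ {0, 2}) = 0.130 + 0.317 = 0.447; P(A=1, B ∈ {0, 2}) = 0.057 + 0.027 = 0.084.
P(A=1 | B ∈ {0, 2}) = 0.084/0.447 = 0.188.

0.188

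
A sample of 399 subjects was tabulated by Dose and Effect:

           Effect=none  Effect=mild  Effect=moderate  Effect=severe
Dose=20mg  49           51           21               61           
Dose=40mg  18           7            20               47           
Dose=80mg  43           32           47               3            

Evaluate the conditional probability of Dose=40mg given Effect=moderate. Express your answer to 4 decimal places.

Total with Effect=moderate: 21 + 20 + 47 = 88.
P(Dose=40mg | Effect=moderate) = 20/88 = 0.2273.

0.2273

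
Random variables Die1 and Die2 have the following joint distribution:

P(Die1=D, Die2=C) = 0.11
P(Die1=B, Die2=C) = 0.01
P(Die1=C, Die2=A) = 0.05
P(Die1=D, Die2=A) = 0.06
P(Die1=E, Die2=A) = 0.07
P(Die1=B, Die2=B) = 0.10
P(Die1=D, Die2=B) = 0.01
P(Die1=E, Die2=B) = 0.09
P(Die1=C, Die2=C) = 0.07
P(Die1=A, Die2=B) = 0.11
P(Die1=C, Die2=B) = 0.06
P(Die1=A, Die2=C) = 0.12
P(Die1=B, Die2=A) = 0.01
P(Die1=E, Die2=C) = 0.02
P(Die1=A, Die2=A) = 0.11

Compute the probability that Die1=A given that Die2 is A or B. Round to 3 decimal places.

P(Die2=A) = 0.11 + 0.01 + 0.05 + 0.06 + 0.07 = 0.30.
P(Die2=B) = 0.11 + 0.10 + 0.06 + 0.01 + 0.09 = 0.37.
P(Die2 ∈ {A, B}) = 0.30 + 0.37 = 0.67; P(Die1=A, Die2 ∈ {A, B}) = 0.11 + 0.11 = 0.22.
P(Die1=A | Die2 ∈ {A, B}) = 0.22/0.67 = 0.328.

0.328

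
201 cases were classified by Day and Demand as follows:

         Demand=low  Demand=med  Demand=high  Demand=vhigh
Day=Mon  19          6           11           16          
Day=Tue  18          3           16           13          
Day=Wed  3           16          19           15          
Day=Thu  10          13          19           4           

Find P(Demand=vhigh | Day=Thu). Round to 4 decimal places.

0.0870

Total with Day=Thu: 10 + 13 + 19 + 4 = 46.
P(Demand=vhigh | Day=Thu) = 4/46 = 0.0870.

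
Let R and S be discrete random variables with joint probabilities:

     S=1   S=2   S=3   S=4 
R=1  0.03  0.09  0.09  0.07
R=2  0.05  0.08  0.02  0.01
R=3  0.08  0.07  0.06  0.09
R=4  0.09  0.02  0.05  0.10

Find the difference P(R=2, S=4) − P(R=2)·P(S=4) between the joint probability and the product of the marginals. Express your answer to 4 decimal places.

P(R=2) = 0.05 + 0.08 + 0.02 + 0.01 = 0.16.
P(S=4) = 0.07 + 0.01 + 0.09 + 0.10 = 0.27.
P(R=2, S=4) − P(R=2)P(S=4) = 0.01 − 0.16×0.27 = -0.0332.

-0.0332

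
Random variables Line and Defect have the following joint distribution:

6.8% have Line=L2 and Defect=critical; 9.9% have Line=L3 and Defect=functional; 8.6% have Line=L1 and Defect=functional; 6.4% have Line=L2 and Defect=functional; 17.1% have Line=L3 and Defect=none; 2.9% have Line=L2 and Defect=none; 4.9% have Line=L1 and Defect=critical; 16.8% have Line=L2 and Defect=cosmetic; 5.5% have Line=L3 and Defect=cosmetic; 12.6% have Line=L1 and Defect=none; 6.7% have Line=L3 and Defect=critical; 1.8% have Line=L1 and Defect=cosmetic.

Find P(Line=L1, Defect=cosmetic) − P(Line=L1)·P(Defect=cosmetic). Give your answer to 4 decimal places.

-0.0492

P(Line=L1) = 0.126 + 0.018 + 0.086 + 0.049 = 0.279.
P(Defect=cosmetic) = 0.018 + 0.168 + 0.055 = 0.241.
P(Line=L1, Defect=cosmetic) − P(Line=L1)P(Defect=cosmetic) = 0.018 − 0.279×0.241 = -0.0492.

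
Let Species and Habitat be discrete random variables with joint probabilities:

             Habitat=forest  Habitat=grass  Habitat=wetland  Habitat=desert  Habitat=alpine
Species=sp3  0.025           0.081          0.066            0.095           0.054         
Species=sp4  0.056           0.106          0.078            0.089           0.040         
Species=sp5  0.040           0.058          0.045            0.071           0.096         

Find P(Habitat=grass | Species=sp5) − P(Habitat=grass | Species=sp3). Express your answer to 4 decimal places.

P(Species=sp5) = 0.040 + 0.058 + 0.045 + 0.071 + 0.096 = 0.310; P(Habitat=grass | Species=sp5) = 0.058/0.310 = 0.18710.
P(Species=sp3) = 0.025 + 0.081 + 0.066 + 0.095 + 0.054 = 0.321; P(Habitat=grass | Species=sp3) = 0.081/0.321 = 0.25234.
Difference = -0.0652.

-0.0652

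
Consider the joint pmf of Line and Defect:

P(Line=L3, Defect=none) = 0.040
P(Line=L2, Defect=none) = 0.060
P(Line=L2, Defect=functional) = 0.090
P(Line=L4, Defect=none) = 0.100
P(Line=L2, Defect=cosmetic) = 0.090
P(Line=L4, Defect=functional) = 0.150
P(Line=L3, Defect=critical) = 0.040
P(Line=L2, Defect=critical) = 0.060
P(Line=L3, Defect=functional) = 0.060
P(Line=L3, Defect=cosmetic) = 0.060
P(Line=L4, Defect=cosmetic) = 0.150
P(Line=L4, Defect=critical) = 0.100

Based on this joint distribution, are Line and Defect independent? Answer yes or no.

yes

Every cell satisfies P(Line,Defect) = P(Line)·P(Defect). For instance P(Line=L3) = 0.200, P(Defect=functional) = 0.300, and 0.200×0.300 = 0.060 matches the joint entry. So Line and Defect are independent.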